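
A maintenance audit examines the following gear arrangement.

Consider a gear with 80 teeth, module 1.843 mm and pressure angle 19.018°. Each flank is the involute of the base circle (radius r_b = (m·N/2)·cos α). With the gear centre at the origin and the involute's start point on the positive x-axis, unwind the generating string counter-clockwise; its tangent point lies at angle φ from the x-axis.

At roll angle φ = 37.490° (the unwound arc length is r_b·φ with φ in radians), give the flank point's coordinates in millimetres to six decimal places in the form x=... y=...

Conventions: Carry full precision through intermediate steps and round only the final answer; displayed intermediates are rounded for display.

x=83.056557 y=6.233852

recognized (one wheel, involute flank): single-mesh tooth geometry, m = 1.843, N = 80
pitch radius r_p = m·N/2 = 1.843·80/2 = 73.720000
base radius r_b = r_p·cos α = 73.720000·cos 19.018° = 69.696086
roll angle φ = 37.490° = 0.65432394 rad
x = r_b·(cos φ + φ·sin φ) = 83.056557
y = r_b·(sin φ − φ·cos φ) = 6.233852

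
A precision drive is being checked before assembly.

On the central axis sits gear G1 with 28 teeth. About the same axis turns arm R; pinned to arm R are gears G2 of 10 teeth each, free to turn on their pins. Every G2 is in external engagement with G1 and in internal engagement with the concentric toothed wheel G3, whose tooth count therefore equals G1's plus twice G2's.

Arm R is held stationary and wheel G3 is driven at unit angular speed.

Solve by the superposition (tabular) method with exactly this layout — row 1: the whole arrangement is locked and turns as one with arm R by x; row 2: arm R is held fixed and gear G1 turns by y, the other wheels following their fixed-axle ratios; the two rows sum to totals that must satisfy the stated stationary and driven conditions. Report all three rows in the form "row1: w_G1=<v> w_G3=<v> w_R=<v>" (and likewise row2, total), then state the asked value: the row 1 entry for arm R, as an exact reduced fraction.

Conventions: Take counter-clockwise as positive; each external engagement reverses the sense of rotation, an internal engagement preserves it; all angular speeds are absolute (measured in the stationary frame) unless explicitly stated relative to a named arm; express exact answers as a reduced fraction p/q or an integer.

row1: w_G1=0 w_G3=0 w_R=0
row2: w_G1=-12/7 w_G3=1 w_R=0
total: w_G1=-12/7 w_G3=1 w_R=0
asked value: 0

recognized (axles ride arm R): planetary set, 28/10/48 teeth
row 1: whole set turns with the arm by x
superposition row 2 [arm held]: sun y, ring −(28/48)·y, arm 0
boundary: total ω_arm = x = 0 and total ω_ring = x − (28/48)·y = 1  ⇒  y = -12/7, x = 0
row 2 ring = −(28/48)·(-12/7) = 1
totals (row 1 + row 2): sun 0 + (-12/7) = -12/7, ring 0 + 1 = 1, arm 0 + 0 = 0
asked cell (row1, arm) = 0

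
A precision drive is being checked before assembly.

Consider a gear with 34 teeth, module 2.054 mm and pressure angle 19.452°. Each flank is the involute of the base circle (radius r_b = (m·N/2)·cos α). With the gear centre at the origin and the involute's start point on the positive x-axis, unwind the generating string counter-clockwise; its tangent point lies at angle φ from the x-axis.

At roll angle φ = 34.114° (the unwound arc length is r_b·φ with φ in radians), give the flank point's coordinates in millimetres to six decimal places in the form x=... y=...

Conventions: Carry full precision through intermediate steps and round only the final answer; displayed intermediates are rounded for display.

x=38.253777 y=2.235418

class = single-mesh tooth geometry [base-circle involute, m = 2.054, 34T]
pitch radius r_p = m·N/2 = 2.054·34/2 = 34.918000
base radius r_b = r_p·cos α = 34.918000·cos 19.452° = 32.924909
roll angle φ = 34.114° = 0.59540162 rad
x = r_b·(cos φ + φ·sin φ) = 38.253777
y = r_b·(sin φ − φ·cos φ) = 2.235418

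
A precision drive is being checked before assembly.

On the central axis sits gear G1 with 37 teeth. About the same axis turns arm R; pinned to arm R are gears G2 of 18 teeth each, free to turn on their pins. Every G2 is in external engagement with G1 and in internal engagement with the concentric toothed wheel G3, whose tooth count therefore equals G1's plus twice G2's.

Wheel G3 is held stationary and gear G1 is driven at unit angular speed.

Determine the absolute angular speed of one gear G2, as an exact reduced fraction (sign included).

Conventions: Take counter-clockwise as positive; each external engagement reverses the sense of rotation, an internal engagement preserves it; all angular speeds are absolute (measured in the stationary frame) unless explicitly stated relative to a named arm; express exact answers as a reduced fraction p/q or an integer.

recognized (axles ride arm R): planetary set, 37/18/73 teeth
ring teeth: 37 + 2·18 = 73
37(ω_sun−ω_arm) = −73(ω_ring−ω_arm),  ω_ring = 0, ω_sun = 1
37(1−ω_arm) = −73(0−ω_arm)  ⇒  110·ω_arm = 37  ⇒  ω_arm = 37/110
sun–planet mesh: 37·(1−37/110) = −18·(ω_p−ω_arm)  ⇒  ω_p−ω_arm = -2701/1980
ω_p = 37/110 − 2701/1980 = -37/36
exact speed ratio = -37/36

-37/36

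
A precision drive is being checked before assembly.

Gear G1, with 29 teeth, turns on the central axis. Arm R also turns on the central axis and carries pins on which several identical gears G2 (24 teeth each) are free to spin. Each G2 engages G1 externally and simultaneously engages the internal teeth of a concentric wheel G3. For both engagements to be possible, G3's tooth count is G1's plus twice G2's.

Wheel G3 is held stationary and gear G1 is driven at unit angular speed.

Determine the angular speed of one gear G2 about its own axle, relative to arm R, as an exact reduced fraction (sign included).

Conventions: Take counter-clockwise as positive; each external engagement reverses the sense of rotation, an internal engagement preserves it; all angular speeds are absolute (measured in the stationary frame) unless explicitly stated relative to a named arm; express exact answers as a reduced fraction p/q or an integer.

-2233/2544

planetary set (29T centre, 24T on arm, 77T internal) — Willis relation
ring teeth: 29 + 2·24 = 77
29(ω_sun−ω_arm) = −77(ω_ring−ω_arm),  ω_ring = 0, ω_sun = 1
29(1−ω_arm) = −77(0−ω_arm)  ⇒  106·ω_arm = 29  ⇒  ω_arm = 29/106
sun–planet mesh: 29·(1−29/106) = −24·(ω_p−ω_arm)  ⇒  ω_p−ω_arm = -2233/2544
exact speed ratio = -2233/2544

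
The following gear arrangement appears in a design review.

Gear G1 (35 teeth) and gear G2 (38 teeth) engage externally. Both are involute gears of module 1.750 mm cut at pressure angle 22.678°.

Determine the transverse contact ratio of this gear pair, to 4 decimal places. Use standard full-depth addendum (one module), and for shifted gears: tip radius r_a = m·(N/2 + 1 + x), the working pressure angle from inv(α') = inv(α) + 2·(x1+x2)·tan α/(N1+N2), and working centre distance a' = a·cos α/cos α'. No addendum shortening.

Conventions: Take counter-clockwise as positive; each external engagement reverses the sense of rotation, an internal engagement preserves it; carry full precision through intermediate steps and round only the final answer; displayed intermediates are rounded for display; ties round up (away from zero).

1.5809

topology: single-mesh involute geometry — m = 1.750, 35T/38T pair
base radii: r_b1 = 28.257265, r_b2 = 30.679316
tip radii: r_a1 = 32.375000, r_a2 = 35.000000
no profile shift: α' = α, a' = a
action lengths: √(r_a1²−r_b1²) = 15.800874, √(r_a2²−r_b2²) = 16.845758
base pitch p_b = π·m·cos α = 5.072732
CR = (15.800874 + 16.845758 − 63.875000·sin 22.67800°)/5.072732 = 1.580906
contact ratio ≈ 1.5809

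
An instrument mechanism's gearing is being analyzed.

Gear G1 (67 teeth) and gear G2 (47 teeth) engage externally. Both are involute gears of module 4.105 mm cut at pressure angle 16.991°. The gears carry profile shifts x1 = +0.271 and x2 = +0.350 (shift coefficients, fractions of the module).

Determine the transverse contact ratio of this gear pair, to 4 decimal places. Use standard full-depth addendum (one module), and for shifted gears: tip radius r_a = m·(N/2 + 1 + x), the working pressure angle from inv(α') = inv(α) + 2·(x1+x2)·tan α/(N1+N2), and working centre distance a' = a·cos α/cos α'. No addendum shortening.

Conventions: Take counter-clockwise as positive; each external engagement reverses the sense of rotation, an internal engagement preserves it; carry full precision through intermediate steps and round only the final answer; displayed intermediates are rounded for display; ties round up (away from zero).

topology: single-mesh involute geometry — m = 4.105, 67T/47T pair
base radii: r_b1 = 131.514953, r_b2 = 92.256758
tip radii: r_a1 = 142.734955, r_a2 = 102.009250
inv(α') = inv(16.991°) + 2·(+0.271+0.350)·tan α/(67+47) = 0.01233902  ⇒  α' = 18.81637°
a' = a·cos α / cos α' = 233.9850·cos 16.991°/cos 18.81637° = 236.405923
action lengths: √(r_a1²−r_b1²) = 55.471474, √(r_a2²−r_b2²) = 43.526746
base pitch p_b = π·m·cos α = 12.333326
CR = (55.471474 + 43.526746 − 236.405923·sin 18.81637°)/12.333326 = 1.844494
contact ratio ≈ 1.8445

1.8445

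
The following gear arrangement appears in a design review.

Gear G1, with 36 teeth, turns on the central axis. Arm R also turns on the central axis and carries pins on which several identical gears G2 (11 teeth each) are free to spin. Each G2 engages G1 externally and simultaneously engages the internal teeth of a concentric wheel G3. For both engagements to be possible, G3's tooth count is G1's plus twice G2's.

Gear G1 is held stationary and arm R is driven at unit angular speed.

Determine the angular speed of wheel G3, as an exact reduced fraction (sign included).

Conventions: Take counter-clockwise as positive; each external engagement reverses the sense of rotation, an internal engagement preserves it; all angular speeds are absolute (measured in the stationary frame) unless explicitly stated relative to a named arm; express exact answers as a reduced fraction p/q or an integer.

47/29

planetary set (36T centre, 11T on arm, 58T internal) — Willis relation
ring teeth: 36 + 2·11 = 58
36(ω_sun−ω_arm) = −58(ω_ring−ω_arm),  ω_sun = 0, ω_arm = 1
ω_ring = 1 − (36/58)(0−1) = 47/29
exact speed ratio = 47/29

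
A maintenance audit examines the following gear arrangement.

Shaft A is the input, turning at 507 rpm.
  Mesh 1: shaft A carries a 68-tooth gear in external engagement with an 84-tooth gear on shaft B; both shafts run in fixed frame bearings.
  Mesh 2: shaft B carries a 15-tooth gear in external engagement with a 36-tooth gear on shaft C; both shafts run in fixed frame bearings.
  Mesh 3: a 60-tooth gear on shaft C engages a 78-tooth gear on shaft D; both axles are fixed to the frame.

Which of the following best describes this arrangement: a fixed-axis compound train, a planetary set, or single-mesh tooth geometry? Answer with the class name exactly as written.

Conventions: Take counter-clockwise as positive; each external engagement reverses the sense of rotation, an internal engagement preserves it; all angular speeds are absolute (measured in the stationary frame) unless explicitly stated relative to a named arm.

topology: fixed-axis compound train — 3 meshes, A→D
classification: fixed-axis compound train

fixed-axis compound train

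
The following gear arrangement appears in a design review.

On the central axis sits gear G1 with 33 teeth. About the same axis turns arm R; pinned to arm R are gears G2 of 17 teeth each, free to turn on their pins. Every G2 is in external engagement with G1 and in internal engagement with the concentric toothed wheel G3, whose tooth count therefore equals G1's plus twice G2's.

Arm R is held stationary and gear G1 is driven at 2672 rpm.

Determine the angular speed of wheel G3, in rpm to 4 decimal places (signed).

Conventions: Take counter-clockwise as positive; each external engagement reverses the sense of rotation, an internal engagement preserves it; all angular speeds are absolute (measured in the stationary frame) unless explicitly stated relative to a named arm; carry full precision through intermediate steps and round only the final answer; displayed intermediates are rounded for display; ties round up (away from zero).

-1316.0597 rpm

planetary set (33T centre, 17T on arm, 67T internal) — Willis relation
normalise by the input: solve with ω_sun = 1, then scale by 2672 rpm
ring teeth: 33 + 2·17 = 67
33(ω_sun−ω_arm) = −67(ω_ring−ω_arm),  ω_arm = 0, ω_sun = 1
ω_ring = 0 − (33/67)(1−0) = -33/67
scale: ω_ring = -33/67 × 2672 rpm = -1316.0597 rpm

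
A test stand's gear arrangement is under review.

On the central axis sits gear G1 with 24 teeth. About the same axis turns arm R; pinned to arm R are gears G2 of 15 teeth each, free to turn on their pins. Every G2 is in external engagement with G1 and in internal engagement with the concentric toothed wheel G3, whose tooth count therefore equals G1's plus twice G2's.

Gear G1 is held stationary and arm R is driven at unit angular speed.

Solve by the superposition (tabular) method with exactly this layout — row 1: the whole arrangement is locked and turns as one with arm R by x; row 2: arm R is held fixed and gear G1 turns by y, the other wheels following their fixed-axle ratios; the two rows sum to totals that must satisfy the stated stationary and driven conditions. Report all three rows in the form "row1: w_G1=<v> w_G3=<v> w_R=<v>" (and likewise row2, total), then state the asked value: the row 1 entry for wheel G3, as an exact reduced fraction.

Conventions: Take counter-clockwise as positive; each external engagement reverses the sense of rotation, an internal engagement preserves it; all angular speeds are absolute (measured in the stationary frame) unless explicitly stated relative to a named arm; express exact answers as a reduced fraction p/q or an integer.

row1: w_G1=1 w_G3=1 w_R=1
row2: w_G1=-1 w_G3=4/9 w_R=0
total: w_G1=0 w_G3=13/9 w_R=1
asked value: 1

recognized (axles ride arm R): planetary set, 24/15/54 teeth
row 1: whole set turns with the arm by x
row 2 — arm fixed, fixed-axis ratios: sun y, ring −(24/54)·y, arm 0
boundary: total ω_sun = x + y = 0 and total ω_arm = x = 1  ⇒  y = -1, x = 1
row 2 ring = −(24/54)·(-1) = 4/9
totals (row 1 + row 2): sun 1 + (-1) = 0, ring 1 + 4/9 = 13/9, arm 1 + 0 = 1
asked cell (row1, ring) = 1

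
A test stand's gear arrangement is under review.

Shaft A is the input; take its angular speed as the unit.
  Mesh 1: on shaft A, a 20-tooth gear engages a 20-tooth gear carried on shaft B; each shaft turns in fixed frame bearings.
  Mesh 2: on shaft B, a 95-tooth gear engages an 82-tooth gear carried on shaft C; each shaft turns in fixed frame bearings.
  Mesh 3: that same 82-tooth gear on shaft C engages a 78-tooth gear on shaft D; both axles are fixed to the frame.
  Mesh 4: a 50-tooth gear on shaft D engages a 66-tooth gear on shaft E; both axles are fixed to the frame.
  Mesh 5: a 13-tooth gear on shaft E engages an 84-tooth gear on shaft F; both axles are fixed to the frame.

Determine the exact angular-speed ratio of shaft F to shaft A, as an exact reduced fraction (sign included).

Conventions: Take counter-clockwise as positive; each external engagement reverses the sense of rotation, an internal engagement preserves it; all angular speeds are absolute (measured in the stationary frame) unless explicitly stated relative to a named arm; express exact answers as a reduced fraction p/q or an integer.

-2375/16632

class = fixed-axis compound train [5 meshes; 5 ratios multiply, 5 sense flips]
mesh 1 [20T→20T]: running ratio 1, sense −
mesh 2 [95T→82T]: running ratio 95/82, sense +
mesh 3 [82T→78T]: running ratio 95/78, sense −
mesh 4 [50T→66T]: running ratio 2375/2574, sense +
mesh 5 [13T→84T]: running ratio 2375/16632, sense −
ω_out/ω_in = -2375/16632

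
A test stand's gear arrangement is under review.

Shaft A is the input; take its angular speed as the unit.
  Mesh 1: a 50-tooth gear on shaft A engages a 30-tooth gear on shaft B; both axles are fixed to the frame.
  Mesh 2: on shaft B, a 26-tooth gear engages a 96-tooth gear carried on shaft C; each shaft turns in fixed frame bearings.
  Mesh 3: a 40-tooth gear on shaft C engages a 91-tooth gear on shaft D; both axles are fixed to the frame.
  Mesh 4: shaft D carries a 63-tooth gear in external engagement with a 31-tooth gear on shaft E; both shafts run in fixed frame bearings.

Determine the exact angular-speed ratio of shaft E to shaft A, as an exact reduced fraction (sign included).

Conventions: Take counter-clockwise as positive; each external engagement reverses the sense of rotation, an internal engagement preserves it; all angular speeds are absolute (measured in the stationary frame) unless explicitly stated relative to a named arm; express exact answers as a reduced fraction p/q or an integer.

class = fixed-axis compound train [4 meshes; 4 ratios multiply, 4 sense flips]
mesh 1 [50T→30T]: running ratio 5/3, sense −
mesh 2 [26T→96T]: running ratio 65/144, sense +
mesh 3 [40T→91T]: running ratio 25/126, sense −
mesh 4 [63T→31T]: running ratio 25/62, sense +
ω_out/ω_in = 25/62

25/62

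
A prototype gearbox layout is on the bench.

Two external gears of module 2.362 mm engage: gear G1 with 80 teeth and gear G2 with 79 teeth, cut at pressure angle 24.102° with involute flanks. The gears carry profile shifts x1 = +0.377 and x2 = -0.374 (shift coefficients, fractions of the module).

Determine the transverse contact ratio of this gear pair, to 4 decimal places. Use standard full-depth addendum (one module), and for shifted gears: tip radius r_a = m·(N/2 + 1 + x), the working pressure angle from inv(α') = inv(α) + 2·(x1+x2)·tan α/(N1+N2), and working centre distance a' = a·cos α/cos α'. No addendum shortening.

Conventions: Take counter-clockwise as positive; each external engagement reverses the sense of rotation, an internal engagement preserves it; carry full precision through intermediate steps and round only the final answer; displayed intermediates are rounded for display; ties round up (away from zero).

topology: single-mesh involute geometry — m = 2.362, 80T/79T pair
base radii: r_b1 = 86.243226, r_b2 = 85.165186
tip radii: r_a1 = 97.732474, r_a2 = 94.777612
inv(α') = inv(24.102°) + 2·(+0.377-0.374)·tan α/(80+79) = 0.02672113  ⇒  α' = 24.10683°
a' = a·cos α / cos α' = 187.7790·cos 24.102°/cos 24.10683° = 187.786085
action lengths: √(r_a1²−r_b1²) = 45.975454, √(r_a2²−r_b2²) = 41.589504
base pitch p_b = π·m·cos α = 6.773527
CR = (45.975454 + 41.589504 − 187.786085·sin 24.10683°)/6.773527 = 1.604148
contact ratio ≈ 1.6041

1.6041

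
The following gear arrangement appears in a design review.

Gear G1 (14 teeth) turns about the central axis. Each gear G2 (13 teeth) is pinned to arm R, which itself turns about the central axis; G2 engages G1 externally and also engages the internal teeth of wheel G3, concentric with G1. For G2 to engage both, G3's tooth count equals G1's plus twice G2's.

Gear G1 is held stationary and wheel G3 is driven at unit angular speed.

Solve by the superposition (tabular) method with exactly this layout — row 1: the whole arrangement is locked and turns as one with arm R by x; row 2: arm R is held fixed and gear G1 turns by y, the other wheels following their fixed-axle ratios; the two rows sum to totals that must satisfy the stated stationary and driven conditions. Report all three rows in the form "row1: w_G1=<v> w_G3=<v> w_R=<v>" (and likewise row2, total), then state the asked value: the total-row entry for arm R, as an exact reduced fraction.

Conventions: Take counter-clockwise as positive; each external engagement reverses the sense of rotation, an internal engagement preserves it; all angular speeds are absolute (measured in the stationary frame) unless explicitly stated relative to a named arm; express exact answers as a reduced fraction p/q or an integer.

class = planetary set [G3 = 14+2·13 = 40; Willis about the carrier]
row 1 (train locked, turned with arm): all members turn x
row 2 (arm held, sun turns y): ω_ring = −(14/40)·y, ω_arm = 0
boundary: total ω_sun = x + y = 0 and total ω_ring = x − (14/40)·y = 1  ⇒  y = -20/27, x = 20/27
row 2 ring = −(14/40)·(-20/27) = 7/27
totals (row 1 + row 2): sun 20/27 + (-20/27) = 0, ring 20/27 + 7/27 = 1, arm 20/27 + 0 = 20/27
asked cell (total, arm) = 20/27

row1: w_G1=20/27 w_G3=20/27 w_R=20/27
row2: w_G1=-20/27 w_G3=7/27 w_R=0
total: w_G1=0 w_G3=1 w_R=20/27
asked value: 20/27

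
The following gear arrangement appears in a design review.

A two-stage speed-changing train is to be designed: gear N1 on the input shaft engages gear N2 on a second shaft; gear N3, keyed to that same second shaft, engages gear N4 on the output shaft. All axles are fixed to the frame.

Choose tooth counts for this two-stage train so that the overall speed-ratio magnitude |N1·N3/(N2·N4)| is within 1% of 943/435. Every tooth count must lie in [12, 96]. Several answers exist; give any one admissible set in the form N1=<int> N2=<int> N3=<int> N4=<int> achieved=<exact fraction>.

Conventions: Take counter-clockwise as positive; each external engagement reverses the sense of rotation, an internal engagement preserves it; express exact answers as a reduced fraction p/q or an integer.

N1=23 N2=15 N3=41 N4=29 achieved=943/435

design class (target 943/435): fixed-axis compound train
target = 943/435 in lowest terms: an exact hit needs N1·N3 = k·943 and N2·N4 = k·435 for one integer k, every count in [12, 96]; additionally prefer no 1:1 stage (N1 ≠ N2, N3 ≠ N4)
k = 1: N1·N3 = 943 = 23·41, N2·N4 = 435 = 15·29
achieved = 23·41/(15·29) = 943/435; |achieved − target| = 0 ≤ 943/43500 ✓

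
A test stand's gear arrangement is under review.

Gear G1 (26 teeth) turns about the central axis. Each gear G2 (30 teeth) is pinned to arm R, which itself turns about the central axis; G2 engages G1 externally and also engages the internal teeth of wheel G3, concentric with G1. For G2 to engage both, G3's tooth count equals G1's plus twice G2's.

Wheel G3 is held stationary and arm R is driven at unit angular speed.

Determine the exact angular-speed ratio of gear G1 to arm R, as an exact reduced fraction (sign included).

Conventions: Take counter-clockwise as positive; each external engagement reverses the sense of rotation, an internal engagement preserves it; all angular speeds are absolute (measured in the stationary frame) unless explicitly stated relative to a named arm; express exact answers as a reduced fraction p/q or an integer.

56/13

topology: planetary set — G1 26T / G2 30T / G3 86T, arm = carrier (Willis)
ring teeth: 26 + 2·30 = 86
26(ω_sun−ω_arm) = −86(ω_ring−ω_arm),  ω_ring = 0, ω_arm = 1
ω_sun = 1 − (86/26)(0−1) = 56/13
ω_out/ω_in = 56/13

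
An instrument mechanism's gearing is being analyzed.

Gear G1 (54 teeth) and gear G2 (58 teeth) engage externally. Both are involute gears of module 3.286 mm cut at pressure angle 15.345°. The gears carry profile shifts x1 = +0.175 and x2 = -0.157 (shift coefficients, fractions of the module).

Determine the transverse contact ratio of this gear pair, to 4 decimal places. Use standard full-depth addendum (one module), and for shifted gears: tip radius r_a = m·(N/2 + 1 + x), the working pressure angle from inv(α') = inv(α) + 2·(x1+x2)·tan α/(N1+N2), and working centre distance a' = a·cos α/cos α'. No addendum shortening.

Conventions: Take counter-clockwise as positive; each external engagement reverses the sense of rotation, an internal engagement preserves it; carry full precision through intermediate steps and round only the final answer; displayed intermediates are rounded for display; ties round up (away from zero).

single-mesh involute tooth geometry (54T engaging 58T at module 3.286)
base radii: r_b1 = 85.559050, r_b2 = 91.896757
tip radii: r_a1 = 92.583050, r_a2 = 98.064098
inv(α') = inv(15.345°) + 2·(+0.175-0.157)·tan α/(54+58) = 0.00668083  ⇒  α' = 15.41181°
a' = a·cos α / cos α' = 184.0160·cos 15.345°/cos 15.41181° = 184.075023
action lengths: √(r_a1²−r_b1²) = 35.373297, √(r_a2²−r_b2²) = 34.227962
base pitch p_b = π·m·cos α = 9.955247
CR = (35.373297 + 34.227962 − 184.075023·sin 15.41181°)/9.955247 = 2.077542
contact ratio ≈ 2.0775

2.0775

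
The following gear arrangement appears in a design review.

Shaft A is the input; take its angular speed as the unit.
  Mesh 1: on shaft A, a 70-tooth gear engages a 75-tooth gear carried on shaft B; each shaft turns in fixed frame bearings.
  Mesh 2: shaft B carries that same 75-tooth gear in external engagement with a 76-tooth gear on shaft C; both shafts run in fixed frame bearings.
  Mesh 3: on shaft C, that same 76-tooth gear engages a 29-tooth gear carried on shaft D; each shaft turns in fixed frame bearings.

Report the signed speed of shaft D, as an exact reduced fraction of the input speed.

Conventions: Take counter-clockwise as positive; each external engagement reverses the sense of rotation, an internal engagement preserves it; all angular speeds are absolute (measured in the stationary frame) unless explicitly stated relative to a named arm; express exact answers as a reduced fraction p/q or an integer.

-70/29

3-mesh fixed-axis compound train (all bearings frame-fixed)
mesh 1 [70T→75T]: |ω|/ω_in = 1×70/75 = 14/15, sense flips to −
mesh 2 [75T→76T]: |ω|/ω_in = (14/15)×75/76 = 35/38, sense flips to +
mesh 3 [76T→29T]: |ω|/ω_in = (35/38)×76/29 = 70/29, sense flips to −
signed output speed (× input speed) = -70/29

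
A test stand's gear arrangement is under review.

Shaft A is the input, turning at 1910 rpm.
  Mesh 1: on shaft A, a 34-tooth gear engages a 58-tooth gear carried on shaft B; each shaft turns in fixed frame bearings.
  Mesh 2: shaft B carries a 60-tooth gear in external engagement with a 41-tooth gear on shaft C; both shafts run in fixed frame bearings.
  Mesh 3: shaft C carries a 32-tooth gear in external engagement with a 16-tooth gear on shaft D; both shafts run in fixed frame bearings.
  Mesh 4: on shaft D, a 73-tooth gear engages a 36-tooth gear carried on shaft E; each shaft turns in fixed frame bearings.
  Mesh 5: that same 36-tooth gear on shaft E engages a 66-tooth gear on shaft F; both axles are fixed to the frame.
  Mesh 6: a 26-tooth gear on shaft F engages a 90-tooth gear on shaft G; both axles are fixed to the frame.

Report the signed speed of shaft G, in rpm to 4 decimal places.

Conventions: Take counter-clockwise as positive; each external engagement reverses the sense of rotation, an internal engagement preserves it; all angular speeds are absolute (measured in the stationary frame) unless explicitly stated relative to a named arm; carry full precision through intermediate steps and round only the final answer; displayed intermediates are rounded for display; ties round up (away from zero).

+1047.1079 rpm

class = fixed-axis compound train [6 meshes; 6 ratios multiply, 6 sense flips]
mesh 1 [34T→58T]: ω = 1910.0000×34/58 = 1119.6552 rpm, sense flips to −
mesh 2 [60T→41T]: ω = 1119.6552×60/41 = 1638.5198 rpm, sense flips to +
mesh 3 [32T→16T]: ω = 1638.5198×32/16 = 3277.0395 rpm, sense flips to −
mesh 4 [73T→36T]: ω = 3277.0395×73/36 = 6645.1079 rpm, sense flips to +
mesh 5 [36T→66T]: ω = 6645.1079×36/66 = 3624.6043 rpm, sense flips to −
mesh 6 [26T→90T]: ω = 3624.6043×26/90 = 1047.1079 rpm, sense flips to +
signed output speed = +1047.1079 rpm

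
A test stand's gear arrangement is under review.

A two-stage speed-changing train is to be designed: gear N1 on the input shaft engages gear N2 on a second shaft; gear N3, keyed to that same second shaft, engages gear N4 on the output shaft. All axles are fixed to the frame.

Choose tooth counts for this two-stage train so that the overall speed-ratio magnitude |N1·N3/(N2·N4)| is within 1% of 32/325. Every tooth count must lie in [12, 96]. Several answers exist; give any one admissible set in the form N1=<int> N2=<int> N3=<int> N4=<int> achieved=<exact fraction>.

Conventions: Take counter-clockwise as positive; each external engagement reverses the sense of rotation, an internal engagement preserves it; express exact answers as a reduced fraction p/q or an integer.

N1=12 N2=25 N3=16 N4=78 achieved=32/325

class = fixed-axis compound train [2-stage, 32/325 wanted]
target = 32/325 in lowest terms: an exact hit needs N1·N3 = k·32 and N2·N4 = k·325 for one integer k, every count in [12, 96]; additionally prefer no 1:1 stage (N1 ≠ N2, N3 ≠ N4)
k = 1…5: no 1:1-free in-range split of k·32 and k·325 into factor pairs; take k = 6
k = 6: N1·N3 = 192 = 12·16, N2·N4 = 1950 = 25·78
achieved = 12·16/(25·78) = 32/325; |achieved − target| = 0 ≤ 8/8125 ✓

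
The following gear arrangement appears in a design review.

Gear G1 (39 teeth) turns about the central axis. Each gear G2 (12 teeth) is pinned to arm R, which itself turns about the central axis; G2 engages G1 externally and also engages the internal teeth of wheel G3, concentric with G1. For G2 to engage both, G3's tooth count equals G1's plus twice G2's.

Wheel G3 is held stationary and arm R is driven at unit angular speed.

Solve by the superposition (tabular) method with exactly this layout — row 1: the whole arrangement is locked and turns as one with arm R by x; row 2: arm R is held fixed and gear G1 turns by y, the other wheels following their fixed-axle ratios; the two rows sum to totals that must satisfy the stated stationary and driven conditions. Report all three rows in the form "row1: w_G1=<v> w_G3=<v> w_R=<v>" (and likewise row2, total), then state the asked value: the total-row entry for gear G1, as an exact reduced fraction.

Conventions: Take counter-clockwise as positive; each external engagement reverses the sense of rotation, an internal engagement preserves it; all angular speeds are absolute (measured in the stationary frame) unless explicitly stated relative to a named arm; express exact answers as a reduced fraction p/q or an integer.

planetary set (39T centre, 12T on arm, 63T internal) — Willis relation
row 1: whole set turns with the arm by x
superposition row 2 [arm held]: sun y, ring −(39/63)·y, arm 0
boundary: total ω_ring = x − (39/63)·y = 0 and total ω_arm = x = 1  ⇒  y = 21/13, x = 1
row 2 ring = −(39/63)·21/13 = -1
totals (row 1 + row 2): sun 1 + 21/13 = 34/13, ring 1 + (-1) = 0, arm 1 + 0 = 1
asked cell (total, sun) = 34/13

row1: w_G1=1 w_G3=1 w_R=1
row2: w_G1=21/13 w_G3=-1 w_R=0
total: w_G1=34/13 w_G3=0 w_R=1
asked value: 34/13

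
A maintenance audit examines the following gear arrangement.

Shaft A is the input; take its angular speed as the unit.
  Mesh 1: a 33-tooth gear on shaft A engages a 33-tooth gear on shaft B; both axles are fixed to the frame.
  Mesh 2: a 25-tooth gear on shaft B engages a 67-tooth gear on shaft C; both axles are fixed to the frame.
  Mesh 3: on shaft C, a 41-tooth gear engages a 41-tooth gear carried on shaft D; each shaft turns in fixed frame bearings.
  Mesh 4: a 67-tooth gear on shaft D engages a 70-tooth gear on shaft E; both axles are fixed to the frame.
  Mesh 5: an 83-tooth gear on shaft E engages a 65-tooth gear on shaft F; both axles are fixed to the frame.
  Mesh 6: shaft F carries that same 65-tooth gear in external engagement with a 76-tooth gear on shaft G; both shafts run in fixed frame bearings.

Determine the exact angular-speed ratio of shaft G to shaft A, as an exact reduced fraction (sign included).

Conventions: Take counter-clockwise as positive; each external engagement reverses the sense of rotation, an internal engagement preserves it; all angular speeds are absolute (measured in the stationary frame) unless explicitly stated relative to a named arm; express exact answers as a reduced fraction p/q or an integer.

class = fixed-axis compound train [6 meshes; 6 ratios multiply, 6 sense flips]
mesh 1 [33T→33T]: running ratio 1, sense −
mesh 2 [25T→67T]: running ratio 25/67, sense +
mesh 3 [41T→41T]: running ratio 25/67, sense −
mesh 4 [67T→70T]: running ratio 5/14, sense +
mesh 5 [83T→65T]: running ratio 83/182, sense −
mesh 6 [65T→76T]: running ratio 415/1064, sense +
ω_out/ω_in = 415/1064

415/1064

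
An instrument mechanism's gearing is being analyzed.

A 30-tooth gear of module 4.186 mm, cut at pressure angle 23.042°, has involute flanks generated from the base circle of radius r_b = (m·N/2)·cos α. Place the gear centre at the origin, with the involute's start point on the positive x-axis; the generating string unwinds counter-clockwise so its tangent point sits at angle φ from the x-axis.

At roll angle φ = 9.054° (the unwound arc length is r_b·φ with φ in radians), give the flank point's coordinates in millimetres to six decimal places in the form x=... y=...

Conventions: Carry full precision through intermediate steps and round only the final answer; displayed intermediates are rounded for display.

single-mesh involute tooth geometry (30T wheel at module 4.186)
pitch radius r_p = m·N/2 = 4.186·30/2 = 62.790000
base radius r_b = r_p·cos α = 62.790000·cos 23.042° = 57.780500
roll angle φ = 9.054° = 0.15802211 rad
x = r_b·(cos φ + φ·sin φ) = 58.497421
y = r_b·(sin φ − φ·cos φ) = 0.075810

x=58.497421 y=0.075810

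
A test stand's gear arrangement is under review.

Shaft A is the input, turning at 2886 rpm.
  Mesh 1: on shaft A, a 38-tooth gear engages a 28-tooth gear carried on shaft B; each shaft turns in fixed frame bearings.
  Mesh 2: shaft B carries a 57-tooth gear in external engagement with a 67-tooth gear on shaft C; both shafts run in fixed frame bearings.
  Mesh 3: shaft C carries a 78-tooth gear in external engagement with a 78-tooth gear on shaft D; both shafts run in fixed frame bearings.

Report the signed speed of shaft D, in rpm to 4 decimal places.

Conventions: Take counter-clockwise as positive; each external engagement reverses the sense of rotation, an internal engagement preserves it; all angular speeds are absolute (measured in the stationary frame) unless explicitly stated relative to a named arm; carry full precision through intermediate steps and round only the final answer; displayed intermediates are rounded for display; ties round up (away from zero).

-3332.1301 rpm

recognized (4 fixed axles, 3 meshes): fixed-axis compound train
mesh 1 [38T→28T]: ω = 2886.0000×38/28 = 3916.7143 rpm, sense flips to −
mesh 2 [57T→67T]: ω = 3916.7143×57/67 = 3332.1301 rpm, sense flips to +
mesh 3 [78T→78T]: ω = 3332.1301×78/78 = 3332.1301 rpm, sense flips to −
signed output speed = -3332.1301 rpm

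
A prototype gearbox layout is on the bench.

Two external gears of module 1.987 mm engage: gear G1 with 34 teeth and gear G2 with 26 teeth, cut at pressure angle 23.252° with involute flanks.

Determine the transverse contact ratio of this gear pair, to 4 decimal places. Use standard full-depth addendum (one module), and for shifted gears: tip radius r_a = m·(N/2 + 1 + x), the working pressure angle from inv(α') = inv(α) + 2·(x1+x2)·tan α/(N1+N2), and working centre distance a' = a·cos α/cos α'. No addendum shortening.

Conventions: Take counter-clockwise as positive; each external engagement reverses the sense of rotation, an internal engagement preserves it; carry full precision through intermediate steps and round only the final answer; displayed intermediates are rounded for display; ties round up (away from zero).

1.5266

topology: single-mesh involute geometry — m = 1.987, 34T/26T pair
base radii: r_b1 = 31.035383, r_b2 = 23.732940
tip radii: r_a1 = 35.766000, r_a2 = 27.818000
no profile shift: α' = α, a' = a
action lengths: √(r_a1²−r_b1²) = 17.776720, √(r_a2²−r_b2²) = 14.511674
base pitch p_b = π·m·cos α = 5.735325
CR = (17.776720 + 14.511674 − 59.610000·sin 23.25200°)/5.735325 = 1.526644
contact ratio ≈ 1.5266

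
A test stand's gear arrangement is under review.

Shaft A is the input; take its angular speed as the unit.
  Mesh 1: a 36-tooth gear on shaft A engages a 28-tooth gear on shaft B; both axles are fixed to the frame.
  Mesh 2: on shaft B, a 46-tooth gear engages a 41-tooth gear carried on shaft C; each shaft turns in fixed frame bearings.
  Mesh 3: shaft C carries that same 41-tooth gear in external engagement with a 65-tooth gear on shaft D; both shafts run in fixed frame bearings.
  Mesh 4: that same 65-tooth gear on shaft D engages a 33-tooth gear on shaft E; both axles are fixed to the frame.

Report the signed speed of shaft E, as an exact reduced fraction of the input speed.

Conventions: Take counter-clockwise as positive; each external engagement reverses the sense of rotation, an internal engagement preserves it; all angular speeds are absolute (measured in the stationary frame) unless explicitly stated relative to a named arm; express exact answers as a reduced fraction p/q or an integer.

4-mesh fixed-axis compound train (all bearings frame-fixed)
mesh 1 [36T→28T]: |ω|/ω_in = 1×36/28 = 9/7, sense flips to −
mesh 2 [46T→41T]: |ω|/ω_in = (9/7)×46/41 = 414/287, sense flips to +
mesh 3 [41T→65T]: |ω|/ω_in = (414/287)×41/65 = 414/455, sense flips to −
mesh 4 [65T→33T]: |ω|/ω_in = (414/455)×65/33 = 138/77, sense flips to +
signed output speed (× input speed) = 138/77

138/77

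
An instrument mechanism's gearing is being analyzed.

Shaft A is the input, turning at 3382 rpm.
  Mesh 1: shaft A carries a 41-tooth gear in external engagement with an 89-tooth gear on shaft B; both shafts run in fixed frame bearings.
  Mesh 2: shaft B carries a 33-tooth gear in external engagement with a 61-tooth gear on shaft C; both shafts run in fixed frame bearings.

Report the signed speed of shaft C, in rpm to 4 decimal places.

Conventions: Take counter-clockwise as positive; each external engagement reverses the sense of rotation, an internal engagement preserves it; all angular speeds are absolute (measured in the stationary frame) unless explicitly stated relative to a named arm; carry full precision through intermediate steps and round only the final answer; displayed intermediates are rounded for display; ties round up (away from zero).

2-mesh fixed-axis compound train (all bearings frame-fixed)
mesh 1 [41T→89T]: ω = 3382.0000×41/89 = 1558.0000 rpm, sense flips to −
mesh 2 [33T→61T]: ω = 1558.0000×33/61 = 842.8525 rpm, sense flips to +
signed output speed = +842.8525 rpm

+842.8525 rpm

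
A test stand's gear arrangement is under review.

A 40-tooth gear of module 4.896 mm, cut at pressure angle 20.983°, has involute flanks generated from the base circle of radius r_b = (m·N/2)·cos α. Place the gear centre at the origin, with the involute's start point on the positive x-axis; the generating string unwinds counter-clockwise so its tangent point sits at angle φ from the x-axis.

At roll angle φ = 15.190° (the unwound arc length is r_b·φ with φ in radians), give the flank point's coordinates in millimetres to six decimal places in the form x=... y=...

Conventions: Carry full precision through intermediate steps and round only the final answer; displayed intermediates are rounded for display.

class = single-mesh tooth geometry [base-circle involute, m = 4.896, 40T]
pitch radius r_p = m·N/2 = 4.896·40/2 = 97.920000
base radius r_b = r_p·cos α = 97.920000·cos 20.983° = 91.426603
roll angle φ = 15.190° = 0.26511551 rad
x = r_b·(cos φ + φ·sin φ) = 94.583381
y = r_b·(sin φ − φ·cos φ) = 0.563899

x=94.583381 y=0.563899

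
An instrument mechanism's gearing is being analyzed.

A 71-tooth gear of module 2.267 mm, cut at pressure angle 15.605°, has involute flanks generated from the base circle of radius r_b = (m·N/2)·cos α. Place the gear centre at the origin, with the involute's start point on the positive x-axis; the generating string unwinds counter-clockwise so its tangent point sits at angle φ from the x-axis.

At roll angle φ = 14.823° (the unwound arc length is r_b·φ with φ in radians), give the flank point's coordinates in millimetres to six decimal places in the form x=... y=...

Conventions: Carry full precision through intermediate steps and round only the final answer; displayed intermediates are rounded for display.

x=80.062722 y=0.444405

single-mesh involute tooth geometry (71T wheel at module 2.267)
pitch radius r_p = m·N/2 = 2.267·71/2 = 80.478500
base radius r_b = r_p·cos α = 80.478500·cos 15.605° = 77.511990
roll angle φ = 14.823° = 0.25871016 rad
x = r_b·(cos φ + φ·sin φ) = 80.062722
y = r_b·(sin φ − φ·cos φ) = 0.444405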